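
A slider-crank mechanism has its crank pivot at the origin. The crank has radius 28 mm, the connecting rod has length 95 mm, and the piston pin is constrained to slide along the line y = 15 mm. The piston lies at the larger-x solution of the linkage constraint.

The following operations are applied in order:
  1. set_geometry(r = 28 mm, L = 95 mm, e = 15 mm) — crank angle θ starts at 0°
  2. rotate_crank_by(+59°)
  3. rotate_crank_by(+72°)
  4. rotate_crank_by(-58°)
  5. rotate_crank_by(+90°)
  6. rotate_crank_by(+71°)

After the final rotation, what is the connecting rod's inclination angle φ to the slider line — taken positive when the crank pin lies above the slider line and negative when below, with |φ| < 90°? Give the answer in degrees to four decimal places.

-23.3497

set_geometry: r = 28 mm, L = 95 mm, e = 15 mm; θ ← 0°
rotate_crank_by(+59°): θ ← 0° +59° = 59°
rotate_crank_by(+72°): θ ← 59° +72° = 131°
rotate_crank_by(-58°): θ ← 131° -58° = 73°
rotate_crank_by(+90°): θ ← 73° +90° = 163°
rotate_crank_by(+71°): θ ← 163° +71° = 234°
crank pin P = (r cos θ, r sin θ) = (-16.457987, -22.652476)
h = r sin θ − e = -22.652476 − 15 = -37.652476
sin φ = h / L = -37.652476 / 95 = -0.39634185
φ = arcsin(-0.39634185) = -23.349688°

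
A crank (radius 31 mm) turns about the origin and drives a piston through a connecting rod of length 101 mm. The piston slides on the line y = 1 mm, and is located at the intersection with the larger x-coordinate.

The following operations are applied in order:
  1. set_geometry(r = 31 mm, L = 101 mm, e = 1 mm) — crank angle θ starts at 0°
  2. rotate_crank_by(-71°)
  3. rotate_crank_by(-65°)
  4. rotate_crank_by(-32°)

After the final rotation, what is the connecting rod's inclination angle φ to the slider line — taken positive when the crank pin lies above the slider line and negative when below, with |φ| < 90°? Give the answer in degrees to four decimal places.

-4.2274

set_geometry: r = 31 mm, L = 101 mm, e = 1 mm; θ ← 0°
rotate_crank_by(-71°): θ ← 0° -71° = -71°
rotate_crank_by(-65°): θ ← -71° -65° = -136°
rotate_crank_by(-32°): θ ← -136° -32° = -168°
crank pin P = (r cos θ, r sin θ) = (-30.322576, -6.445262)
h = r sin θ − e = -6.445262 − 1 = -7.445262
sin φ = h / L = -7.445262 / 101 = -0.07371547
φ = arcsin(-0.07371547) = -4.227420°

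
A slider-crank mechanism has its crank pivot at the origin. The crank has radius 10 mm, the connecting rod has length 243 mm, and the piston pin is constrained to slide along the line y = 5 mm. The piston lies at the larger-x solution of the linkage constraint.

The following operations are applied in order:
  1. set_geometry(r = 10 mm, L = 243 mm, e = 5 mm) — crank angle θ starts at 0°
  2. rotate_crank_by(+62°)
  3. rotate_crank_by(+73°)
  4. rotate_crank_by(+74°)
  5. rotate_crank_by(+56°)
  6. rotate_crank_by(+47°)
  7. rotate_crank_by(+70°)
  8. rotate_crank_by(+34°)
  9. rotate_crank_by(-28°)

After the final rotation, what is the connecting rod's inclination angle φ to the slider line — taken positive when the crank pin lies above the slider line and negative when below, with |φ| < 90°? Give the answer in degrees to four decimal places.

-0.0720

set_geometry: r = 10 mm, L = 243 mm, e = 5 mm; θ ← 0°
rotate_crank_by(+62°): θ ← 0° +62° = 62°
rotate_crank_by(+73°): θ ← 62° +73° = 135°
rotate_crank_by(+74°): θ ← 135° +74° = 209°
rotate_crank_by(+56°): θ ← 209° +56° = 265°
rotate_crank_by(+47°): θ ← 265° +47° = 312°
rotate_crank_by(+70°): θ ← 312° +70° = 382°
rotate_crank_by(+34°): θ ← 382° +34° = 416°
rotate_crank_by(-28°): θ ← 416° -28° = 388°
crank pin P = (r cos θ, r sin θ) = (8.829476, 4.694716)
h = r sin θ − e = 4.694716 − 5 = -0.305284
sin φ = h / L = -0.305284 / 243 = -0.00125631
φ = arcsin(-0.00125631) = -0.071982°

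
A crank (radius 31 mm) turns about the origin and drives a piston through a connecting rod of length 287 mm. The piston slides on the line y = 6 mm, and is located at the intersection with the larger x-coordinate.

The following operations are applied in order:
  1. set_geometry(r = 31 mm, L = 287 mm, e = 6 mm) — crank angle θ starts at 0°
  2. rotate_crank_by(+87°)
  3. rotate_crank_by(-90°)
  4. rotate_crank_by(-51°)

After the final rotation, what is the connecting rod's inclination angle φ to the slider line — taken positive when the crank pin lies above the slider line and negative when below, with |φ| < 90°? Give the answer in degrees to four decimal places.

set_geometry: r = 31 mm, L = 287 mm, e = 6 mm; θ ← 0°
rotate_crank_by(+87°): θ ← 0° +87° = 87°
rotate_crank_by(-90°): θ ← 87° -90° = -3°
rotate_crank_by(-51°): θ ← -3° -51° = -54°
crank pin P = (r cos θ, r sin θ) = (18.221343, -25.079527)
h = r sin θ − e = -25.079527 − 6 = -31.079527
sin φ = h / L = -31.079527 / 287 = -0.10829103
φ = arcsin(-0.10829103) = -6.216811°

-6.2168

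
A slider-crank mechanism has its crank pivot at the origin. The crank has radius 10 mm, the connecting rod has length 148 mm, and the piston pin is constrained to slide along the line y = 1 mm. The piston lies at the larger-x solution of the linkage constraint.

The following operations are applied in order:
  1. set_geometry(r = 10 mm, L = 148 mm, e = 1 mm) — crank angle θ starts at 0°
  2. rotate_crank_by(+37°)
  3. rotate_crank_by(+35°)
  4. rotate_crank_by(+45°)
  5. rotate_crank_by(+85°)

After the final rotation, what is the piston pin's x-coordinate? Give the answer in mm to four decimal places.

138.6520

set_geometry: r = 10 mm, L = 148 mm, e = 1 mm; θ ← 0°
rotate_crank_by(+37°): θ ← 0° +37° = 37°
rotate_crank_by(+35°): θ ← 37° +35° = 72°
rotate_crank_by(+45°): θ ← 72° +45° = 117°
rotate_crank_by(+85°): θ ← 117° +85° = 202°
crank pin P = (r cos θ, r sin θ) = (-9.271839, -3.746066)
h = r sin θ − e = -3.746066 − 1 = -4.746066
x = r cos θ + √(L² − h²) = -9.271839 + √(21904.0 − 22.5251) = -9.271839 + 147.923882 = 138.652043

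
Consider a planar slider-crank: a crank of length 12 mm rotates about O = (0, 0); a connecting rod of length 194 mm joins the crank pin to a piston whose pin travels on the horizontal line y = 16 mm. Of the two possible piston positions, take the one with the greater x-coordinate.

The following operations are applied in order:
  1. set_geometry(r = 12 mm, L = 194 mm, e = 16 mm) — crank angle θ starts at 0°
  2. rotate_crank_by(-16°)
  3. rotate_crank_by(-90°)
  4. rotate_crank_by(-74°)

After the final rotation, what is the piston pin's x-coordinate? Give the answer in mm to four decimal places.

set_geometry: r = 12 mm, L = 194 mm, e = 16 mm; θ ← 0°
rotate_crank_by(-16°): θ ← 0° -16° = -16°
rotate_crank_by(-90°): θ ← -16° -90° = -106°
rotate_crank_by(-74°): θ ← -106° -74° = -180°
crank pin P = (r cos θ, r sin θ) = (-12.000000, -0.000000)
h = r sin θ − e = -0.000000 − 16 = -16.000000
x = r cos θ + √(L² − h²) = -12.000000 + √(37636.0 − 256.0000) = -12.000000 + 193.339080 = 181.339080

181.3391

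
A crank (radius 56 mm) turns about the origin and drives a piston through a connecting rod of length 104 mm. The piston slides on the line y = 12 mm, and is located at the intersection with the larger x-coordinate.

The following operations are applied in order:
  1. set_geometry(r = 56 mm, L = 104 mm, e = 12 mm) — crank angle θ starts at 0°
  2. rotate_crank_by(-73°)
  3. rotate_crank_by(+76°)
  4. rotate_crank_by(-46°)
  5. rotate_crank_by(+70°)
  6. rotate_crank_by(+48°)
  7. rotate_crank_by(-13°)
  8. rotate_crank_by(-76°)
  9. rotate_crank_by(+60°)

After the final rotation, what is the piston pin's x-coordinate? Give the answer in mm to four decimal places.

set_geometry: r = 56 mm, L = 104 mm, e = 12 mm; θ ← 0°
rotate_crank_by(-73°): θ ← 0° -73° = -73°
rotate_crank_by(+76°): θ ← -73° +76° = 3°
rotate_crank_by(-46°): θ ← 3° -46° = -43°
rotate_crank_by(+70°): θ ← -43° +70° = 27°
rotate_crank_by(+48°): θ ← 27° +48° = 75°
rotate_crank_by(-13°): θ ← 75° -13° = 62°
rotate_crank_by(-76°): θ ← 62° -76° = -14°
rotate_crank_by(+60°): θ ← -14° +60° = 46°
crank pin P = (r cos θ, r sin θ) = (38.900869, 40.283029)
h = r sin θ − e = 40.283029 − 12 = 28.283029
x = r cos θ + √(L² − h²) = 38.900869 + √(10816.0 − 799.9297) = 38.900869 + 100.080319 = 138.981188

138.9812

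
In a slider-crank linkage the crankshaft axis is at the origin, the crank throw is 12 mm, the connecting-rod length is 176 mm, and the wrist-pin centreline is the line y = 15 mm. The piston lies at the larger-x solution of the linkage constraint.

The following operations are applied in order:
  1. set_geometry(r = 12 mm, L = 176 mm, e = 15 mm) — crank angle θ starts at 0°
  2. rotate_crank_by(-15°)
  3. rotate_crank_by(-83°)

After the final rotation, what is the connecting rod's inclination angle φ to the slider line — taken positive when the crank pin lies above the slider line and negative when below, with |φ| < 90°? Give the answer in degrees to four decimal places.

-8.7861

set_geometry: r = 12 mm, L = 176 mm, e = 15 mm; θ ← 0°
rotate_crank_by(-15°): θ ← 0° -15° = -15°
rotate_crank_by(-83°): θ ← -15° -83° = -98°
crank pin P = (r cos θ, r sin θ) = (-1.670077, -11.883217)
h = r sin θ − e = -11.883217 − 15 = -26.883217
sin φ = h / L = -26.883217 / 176 = -0.15274555
φ = arcsin(-0.15274555) = -8.786069°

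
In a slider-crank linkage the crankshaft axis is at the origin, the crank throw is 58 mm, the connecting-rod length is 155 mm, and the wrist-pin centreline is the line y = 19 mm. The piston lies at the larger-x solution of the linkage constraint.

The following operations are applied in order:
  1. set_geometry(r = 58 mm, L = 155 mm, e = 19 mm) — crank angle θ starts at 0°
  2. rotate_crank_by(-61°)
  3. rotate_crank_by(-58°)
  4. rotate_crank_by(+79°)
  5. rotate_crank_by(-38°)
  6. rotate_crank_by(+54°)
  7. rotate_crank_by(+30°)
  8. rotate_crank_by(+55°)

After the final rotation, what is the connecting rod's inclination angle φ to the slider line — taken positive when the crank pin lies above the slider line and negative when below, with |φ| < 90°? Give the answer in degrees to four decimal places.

set_geometry: r = 58 mm, L = 155 mm, e = 19 mm; θ ← 0°
rotate_crank_by(-61°): θ ← 0° -61° = -61°
rotate_crank_by(-58°): θ ← -61° -58° = -119°
rotate_crank_by(+79°): θ ← -119° +79° = -40°
rotate_crank_by(-38°): θ ← -40° -38° = -78°
rotate_crank_by(+54°): θ ← -78° +54° = -24°
rotate_crank_by(+30°): θ ← -24° +30° = 6°
rotate_crank_by(+55°): θ ← 6° +55° = 61°
crank pin P = (r cos θ, r sin θ) = (28.118958, 50.727943)
h = r sin θ − e = 50.727943 − 19 = 31.727943
sin φ = h / L = 31.727943 / 155 = 0.20469641
φ = arcsin(0.20469641) = 11.811728°

11.8117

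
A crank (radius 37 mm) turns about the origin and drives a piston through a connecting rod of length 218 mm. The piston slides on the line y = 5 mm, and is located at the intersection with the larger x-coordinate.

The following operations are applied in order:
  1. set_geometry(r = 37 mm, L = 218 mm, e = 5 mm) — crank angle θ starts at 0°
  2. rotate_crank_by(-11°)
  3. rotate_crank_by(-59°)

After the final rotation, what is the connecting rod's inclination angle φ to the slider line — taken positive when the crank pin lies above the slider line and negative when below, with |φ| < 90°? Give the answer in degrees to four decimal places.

-10.5110

set_geometry: r = 37 mm, L = 218 mm, e = 5 mm; θ ← 0°
rotate_crank_by(-11°): θ ← 0° -11° = -11°
rotate_crank_by(-59°): θ ← -11° -59° = -70°
crank pin P = (r cos θ, r sin θ) = (12.654745, -34.768627)
h = r sin θ − e = -34.768627 − 5 = -39.768627
sin φ = h / L = -39.768627 / 218 = -0.18242489
φ = arcsin(-0.18242489) = -10.511035°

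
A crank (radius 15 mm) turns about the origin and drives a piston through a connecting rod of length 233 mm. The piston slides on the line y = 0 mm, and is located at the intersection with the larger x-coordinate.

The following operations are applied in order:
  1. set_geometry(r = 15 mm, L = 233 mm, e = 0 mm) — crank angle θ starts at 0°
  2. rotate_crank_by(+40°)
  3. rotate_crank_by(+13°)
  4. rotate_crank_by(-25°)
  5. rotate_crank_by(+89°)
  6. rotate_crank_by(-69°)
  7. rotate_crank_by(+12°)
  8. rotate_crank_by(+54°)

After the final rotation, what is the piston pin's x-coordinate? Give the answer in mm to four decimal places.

226.4956

set_geometry: r = 15 mm, L = 233 mm, e = 0 mm; θ ← 0°
rotate_crank_by(+40°): θ ← 0° +40° = 40°
rotate_crank_by(+13°): θ ← 40° +13° = 53°
rotate_crank_by(-25°): θ ← 53° -25° = 28°
rotate_crank_by(+89°): θ ← 28° +89° = 117°
rotate_crank_by(-69°): θ ← 117° -69° = 48°
rotate_crank_by(+12°): θ ← 48° +12° = 60°
rotate_crank_by(+54°): θ ← 60° +54° = 114°
crank pin P = (r cos θ, r sin θ) = (-6.101050, 13.703182)
h = r sin θ − e = 13.703182 − 0 = 13.703182
x = r cos θ + √(L² − h²) = -6.101050 + √(54289.0 − 187.7772) = -6.101050 + 232.596696 = 226.495646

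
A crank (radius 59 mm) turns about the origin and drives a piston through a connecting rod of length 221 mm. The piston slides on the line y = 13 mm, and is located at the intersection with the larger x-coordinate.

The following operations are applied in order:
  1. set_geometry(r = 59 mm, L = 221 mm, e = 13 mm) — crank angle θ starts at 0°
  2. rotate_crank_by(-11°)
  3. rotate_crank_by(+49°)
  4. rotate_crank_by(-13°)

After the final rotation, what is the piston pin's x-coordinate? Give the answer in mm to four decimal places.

274.1497

set_geometry: r = 59 mm, L = 221 mm, e = 13 mm; θ ← 0°
rotate_crank_by(-11°): θ ← 0° -11° = -11°
rotate_crank_by(+49°): θ ← -11° +49° = 38°
rotate_crank_by(-13°): θ ← 38° -13° = 25°
crank pin P = (r cos θ, r sin θ) = (53.472159, 24.934477)
h = r sin θ − e = 24.934477 − 13 = 11.934477
x = r cos θ + √(L² − h²) = 53.472159 + √(48841.0 − 142.4318) = 53.472159 + 220.677521 = 274.149680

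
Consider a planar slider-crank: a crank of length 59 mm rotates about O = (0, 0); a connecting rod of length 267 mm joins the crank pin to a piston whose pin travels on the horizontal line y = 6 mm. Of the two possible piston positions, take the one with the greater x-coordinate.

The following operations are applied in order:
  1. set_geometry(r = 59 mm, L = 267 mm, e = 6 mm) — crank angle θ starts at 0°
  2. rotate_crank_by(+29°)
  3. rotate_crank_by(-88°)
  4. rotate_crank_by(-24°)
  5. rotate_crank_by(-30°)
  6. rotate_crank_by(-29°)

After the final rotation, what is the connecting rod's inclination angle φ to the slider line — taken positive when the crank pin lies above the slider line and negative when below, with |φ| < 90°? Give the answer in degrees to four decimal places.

-9.1208

set_geometry: r = 59 mm, L = 267 mm, e = 6 mm; θ ← 0°
rotate_crank_by(+29°): θ ← 0° +29° = 29°
rotate_crank_by(-88°): θ ← 29° -88° = -59°
rotate_crank_by(-24°): θ ← -59° -24° = -83°
rotate_crank_by(-30°): θ ← -83° -30° = -113°
rotate_crank_by(-29°): θ ← -113° -29° = -142°
crank pin P = (r cos θ, r sin θ) = (-46.492634, -36.324027)
h = r sin θ − e = -36.324027 − 6 = -42.324027
sin φ = h / L = -42.324027 / 267 = -0.15851696
φ = arcsin(-0.15851696) = -9.120825°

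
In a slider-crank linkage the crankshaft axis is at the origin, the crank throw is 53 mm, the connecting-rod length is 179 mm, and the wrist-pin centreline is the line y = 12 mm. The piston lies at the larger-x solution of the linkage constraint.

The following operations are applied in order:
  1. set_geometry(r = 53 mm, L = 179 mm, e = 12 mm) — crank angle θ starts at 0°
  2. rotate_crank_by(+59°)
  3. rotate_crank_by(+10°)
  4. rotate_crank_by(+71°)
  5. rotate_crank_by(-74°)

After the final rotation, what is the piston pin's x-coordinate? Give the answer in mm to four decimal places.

set_geometry: r = 53 mm, L = 179 mm, e = 12 mm; θ ← 0°
rotate_crank_by(+59°): θ ← 0° +59° = 59°
rotate_crank_by(+10°): θ ← 59° +10° = 69°
rotate_crank_by(+71°): θ ← 69° +71° = 140°
rotate_crank_by(-74°): θ ← 140° -74° = 66°
crank pin P = (r cos θ, r sin θ) = (21.557042, 48.417909)
h = r sin θ − e = 48.417909 − 12 = 36.417909
x = r cos θ + √(L² − h²) = 21.557042 + √(32041.0 − 1326.2641) = 21.557042 + 175.256201 = 196.813243

196.8132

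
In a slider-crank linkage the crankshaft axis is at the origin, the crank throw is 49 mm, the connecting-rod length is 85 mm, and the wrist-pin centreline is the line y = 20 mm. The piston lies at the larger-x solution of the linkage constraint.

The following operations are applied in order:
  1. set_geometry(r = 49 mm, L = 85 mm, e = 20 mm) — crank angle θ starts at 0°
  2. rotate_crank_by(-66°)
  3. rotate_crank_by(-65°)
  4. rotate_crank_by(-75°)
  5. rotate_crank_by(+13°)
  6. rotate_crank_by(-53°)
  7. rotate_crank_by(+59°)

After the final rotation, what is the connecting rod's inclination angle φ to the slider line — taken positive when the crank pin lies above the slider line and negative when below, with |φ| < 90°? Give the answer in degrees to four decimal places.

-9.4996

set_geometry: r = 49 mm, L = 85 mm, e = 20 mm; θ ← 0°
rotate_crank_by(-66°): θ ← 0° -66° = -66°
rotate_crank_by(-65°): θ ← -66° -65° = -131°
rotate_crank_by(-75°): θ ← -131° -75° = -206°
rotate_crank_by(+13°): θ ← -206° +13° = -193°
rotate_crank_by(-53°): θ ← -193° -53° = -246°
rotate_crank_by(+59°): θ ← -246° +59° = -187°
crank pin P = (r cos θ, r sin θ) = (-48.634761, 5.971598)
h = r sin θ − e = 5.971598 − 20 = -14.028402
sin φ = h / L = -14.028402 / 85 = -0.16504003
φ = arcsin(-0.16504003) = -9.499560°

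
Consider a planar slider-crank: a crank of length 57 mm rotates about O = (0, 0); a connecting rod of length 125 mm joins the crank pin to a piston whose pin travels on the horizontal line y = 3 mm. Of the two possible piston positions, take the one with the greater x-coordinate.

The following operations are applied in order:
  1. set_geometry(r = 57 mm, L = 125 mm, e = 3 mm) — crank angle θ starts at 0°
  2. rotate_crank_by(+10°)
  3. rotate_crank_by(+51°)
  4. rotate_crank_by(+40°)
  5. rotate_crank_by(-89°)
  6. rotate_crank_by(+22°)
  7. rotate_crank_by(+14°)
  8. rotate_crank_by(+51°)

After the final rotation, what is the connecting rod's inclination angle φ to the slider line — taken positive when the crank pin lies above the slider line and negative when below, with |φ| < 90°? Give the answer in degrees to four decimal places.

25.2384

set_geometry: r = 57 mm, L = 125 mm, e = 3 mm; θ ← 0°
rotate_crank_by(+10°): θ ← 0° +10° = 10°
rotate_crank_by(+51°): θ ← 10° +51° = 61°
rotate_crank_by(+40°): θ ← 61° +40° = 101°
rotate_crank_by(-89°): θ ← 101° -89° = 12°
rotate_crank_by(+22°): θ ← 12° +22° = 34°
rotate_crank_by(+14°): θ ← 34° +14° = 48°
rotate_crank_by(+51°): θ ← 48° +51° = 99°
crank pin P = (r cos θ, r sin θ) = (-8.916765, 56.298235)
h = r sin θ − e = 56.298235 − 3 = 53.298235
sin φ = h / L = 53.298235 / 125 = 0.42638588
φ = arcsin(0.42638588) = 25.238417°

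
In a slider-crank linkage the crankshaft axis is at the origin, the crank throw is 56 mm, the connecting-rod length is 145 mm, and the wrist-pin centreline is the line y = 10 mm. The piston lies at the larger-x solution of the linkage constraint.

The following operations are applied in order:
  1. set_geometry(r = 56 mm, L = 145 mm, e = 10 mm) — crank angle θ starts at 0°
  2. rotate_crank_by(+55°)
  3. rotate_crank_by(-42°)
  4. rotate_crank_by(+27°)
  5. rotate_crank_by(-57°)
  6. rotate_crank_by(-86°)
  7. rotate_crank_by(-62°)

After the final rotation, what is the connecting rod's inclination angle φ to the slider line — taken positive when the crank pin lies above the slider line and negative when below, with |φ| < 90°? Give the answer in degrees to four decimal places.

-9.7252

set_geometry: r = 56 mm, L = 145 mm, e = 10 mm; θ ← 0°
rotate_crank_by(+55°): θ ← 0° +55° = 55°
rotate_crank_by(-42°): θ ← 55° -42° = 13°
rotate_crank_by(+27°): θ ← 13° +27° = 40°
rotate_crank_by(-57°): θ ← 40° -57° = -17°
rotate_crank_by(-86°): θ ← -17° -86° = -103°
rotate_crank_by(-62°): θ ← -103° -62° = -165°
crank pin P = (r cos θ, r sin θ) = (-54.091846, -14.493867)
h = r sin θ − e = -14.493867 − 10 = -24.493867
sin φ = h / L = -24.493867 / 145 = -0.16892322
φ = arcsin(-0.16892322) = -9.725219°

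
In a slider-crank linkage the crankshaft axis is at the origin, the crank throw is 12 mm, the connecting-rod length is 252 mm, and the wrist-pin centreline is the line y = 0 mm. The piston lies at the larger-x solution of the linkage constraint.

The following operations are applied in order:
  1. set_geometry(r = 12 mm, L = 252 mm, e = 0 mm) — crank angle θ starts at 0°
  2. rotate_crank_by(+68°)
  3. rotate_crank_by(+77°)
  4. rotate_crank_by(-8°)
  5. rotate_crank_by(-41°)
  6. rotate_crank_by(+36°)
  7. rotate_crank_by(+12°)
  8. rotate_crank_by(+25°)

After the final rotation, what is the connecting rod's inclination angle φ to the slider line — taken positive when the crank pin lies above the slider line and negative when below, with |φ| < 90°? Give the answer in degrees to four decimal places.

set_geometry: r = 12 mm, L = 252 mm, e = 0 mm; θ ← 0°
rotate_crank_by(+68°): θ ← 0° +68° = 68°
rotate_crank_by(+77°): θ ← 68° +77° = 145°
rotate_crank_by(-8°): θ ← 145° -8° = 137°
rotate_crank_by(-41°): θ ← 137° -41° = 96°
rotate_crank_by(+36°): θ ← 96° +36° = 132°
rotate_crank_by(+12°): θ ← 132° +12° = 144°
rotate_crank_by(+25°): θ ← 144° +25° = 169°
crank pin P = (r cos θ, r sin θ) = (-11.779526, 2.289708)
h = r sin θ − e = 2.289708 − 0 = 2.289708
sin φ = h / L = 2.289708 / 252 = 0.00908614
φ = arcsin(0.00908614) = 0.520605°

0.5206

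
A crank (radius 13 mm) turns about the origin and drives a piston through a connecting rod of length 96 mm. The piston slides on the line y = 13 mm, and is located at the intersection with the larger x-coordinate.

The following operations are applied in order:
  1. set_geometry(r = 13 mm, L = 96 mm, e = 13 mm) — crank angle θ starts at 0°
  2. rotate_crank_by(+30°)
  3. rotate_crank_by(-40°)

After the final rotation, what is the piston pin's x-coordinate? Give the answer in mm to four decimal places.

107.5823

set_geometry: r = 13 mm, L = 96 mm, e = 13 mm; θ ← 0°
rotate_crank_by(+30°): θ ← 0° +30° = 30°
rotate_crank_by(-40°): θ ← 30° -40° = -10°
crank pin P = (r cos θ, r sin θ) = (12.802501, -2.257426)
h = r sin θ − e = -2.257426 − 13 = -15.257426
x = r cos θ + √(L² − h²) = 12.802501 + √(9216.0 − 232.7891) = 12.802501 + 94.779802 = 107.582303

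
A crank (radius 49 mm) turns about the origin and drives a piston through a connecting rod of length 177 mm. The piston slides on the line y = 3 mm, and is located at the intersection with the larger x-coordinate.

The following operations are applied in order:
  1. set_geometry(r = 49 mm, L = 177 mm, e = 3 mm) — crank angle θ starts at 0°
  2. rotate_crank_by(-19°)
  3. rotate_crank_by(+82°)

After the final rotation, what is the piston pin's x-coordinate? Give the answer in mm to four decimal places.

194.5122

set_geometry: r = 49 mm, L = 177 mm, e = 3 mm; θ ← 0°
rotate_crank_by(-19°): θ ← 0° -19° = -19°
rotate_crank_by(+82°): θ ← -19° +82° = 63°
crank pin P = (r cos θ, r sin θ) = (22.245534, 43.659320)
h = r sin θ − e = 43.659320 − 3 = 40.659320
x = r cos θ + √(L² − h²) = 22.245534 + √(31329.0 − 1653.1803) = 22.245534 + 172.266711 = 194.512245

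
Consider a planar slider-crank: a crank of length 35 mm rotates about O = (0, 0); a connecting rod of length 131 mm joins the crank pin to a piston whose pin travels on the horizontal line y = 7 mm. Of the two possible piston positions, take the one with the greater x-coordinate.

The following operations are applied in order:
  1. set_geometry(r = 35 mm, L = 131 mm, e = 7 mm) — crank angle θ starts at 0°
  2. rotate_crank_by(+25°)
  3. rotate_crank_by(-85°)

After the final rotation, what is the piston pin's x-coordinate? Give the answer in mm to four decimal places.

143.0743

set_geometry: r = 35 mm, L = 131 mm, e = 7 mm; θ ← 0°
rotate_crank_by(+25°): θ ← 0° +25° = 25°
rotate_crank_by(-85°): θ ← 25° -85° = -60°
crank pin P = (r cos θ, r sin θ) = (17.500000, -30.310889)
h = r sin θ − e = -30.310889 − 7 = -37.310889
x = r cos θ + √(L² − h²) = 17.500000 + √(17161.0 − 1392.1024) = 17.500000 + 125.574271 = 143.074271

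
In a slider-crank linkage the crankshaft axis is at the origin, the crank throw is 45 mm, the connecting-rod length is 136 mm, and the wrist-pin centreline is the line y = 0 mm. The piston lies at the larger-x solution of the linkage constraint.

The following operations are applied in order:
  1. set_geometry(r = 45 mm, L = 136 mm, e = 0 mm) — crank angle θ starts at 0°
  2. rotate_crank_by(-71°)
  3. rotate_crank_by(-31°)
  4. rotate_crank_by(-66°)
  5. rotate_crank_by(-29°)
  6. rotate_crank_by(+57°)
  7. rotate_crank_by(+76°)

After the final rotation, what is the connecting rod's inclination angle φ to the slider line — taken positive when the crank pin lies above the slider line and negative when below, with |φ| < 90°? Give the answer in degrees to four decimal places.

-17.3012

set_geometry: r = 45 mm, L = 136 mm, e = 0 mm; θ ← 0°
rotate_crank_by(-71°): θ ← 0° -71° = -71°
rotate_crank_by(-31°): θ ← -71° -31° = -102°
rotate_crank_by(-66°): θ ← -102° -66° = -168°
rotate_crank_by(-29°): θ ← -168° -29° = -197°
rotate_crank_by(+57°): θ ← -197° +57° = -140°
rotate_crank_by(+76°): θ ← -140° +76° = -64°
crank pin P = (r cos θ, r sin θ) = (19.726702, -40.445732)
h = r sin θ − e = -40.445732 − 0 = -40.445732
sin φ = h / L = -40.445732 / 136 = -0.29739509
φ = arcsin(-0.29739509) = -17.301213°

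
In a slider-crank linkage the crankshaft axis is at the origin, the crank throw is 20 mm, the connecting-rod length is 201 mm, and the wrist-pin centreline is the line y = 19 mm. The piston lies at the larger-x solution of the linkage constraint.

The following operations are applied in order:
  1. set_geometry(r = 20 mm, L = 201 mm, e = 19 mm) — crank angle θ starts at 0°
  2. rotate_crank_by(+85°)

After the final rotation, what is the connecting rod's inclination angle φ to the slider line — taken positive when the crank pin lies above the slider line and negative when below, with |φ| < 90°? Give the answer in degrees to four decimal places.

0.2634

set_geometry: r = 20 mm, L = 201 mm, e = 19 mm; θ ← 0°
rotate_crank_by(+85°): θ ← 0° +85° = 85°
crank pin P = (r cos θ, r sin θ) = (1.743115, 19.923894)
h = r sin θ − e = 19.923894 − 19 = 0.923894
sin φ = h / L = 0.923894 / 201 = 0.00459649
φ = arcsin(0.00459649) = 0.263360°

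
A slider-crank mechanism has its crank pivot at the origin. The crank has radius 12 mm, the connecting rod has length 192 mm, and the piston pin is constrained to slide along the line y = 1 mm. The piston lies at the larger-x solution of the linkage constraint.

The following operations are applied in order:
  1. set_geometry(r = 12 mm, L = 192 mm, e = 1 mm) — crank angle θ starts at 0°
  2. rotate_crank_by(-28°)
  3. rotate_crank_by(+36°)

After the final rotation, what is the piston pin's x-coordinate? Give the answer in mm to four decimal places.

set_geometry: r = 12 mm, L = 192 mm, e = 1 mm; θ ← 0°
rotate_crank_by(-28°): θ ← 0° -28° = -28°
rotate_crank_by(+36°): θ ← -28° +36° = 8°
crank pin P = (r cos θ, r sin θ) = (11.883217, 1.670077)
h = r sin θ − e = 1.670077 − 1 = 0.670077
x = r cos θ + √(L² − h²) = 11.883217 + √(36864.0 − 0.4490) = 11.883217 + 191.998831 = 203.882048

203.8820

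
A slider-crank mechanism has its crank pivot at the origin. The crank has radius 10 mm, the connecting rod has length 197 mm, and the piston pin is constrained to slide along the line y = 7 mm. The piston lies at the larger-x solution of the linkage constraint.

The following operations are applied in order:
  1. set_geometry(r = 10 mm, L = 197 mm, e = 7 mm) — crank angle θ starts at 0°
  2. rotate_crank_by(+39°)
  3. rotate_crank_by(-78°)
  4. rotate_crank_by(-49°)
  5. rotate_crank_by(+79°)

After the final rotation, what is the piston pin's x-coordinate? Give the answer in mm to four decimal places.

set_geometry: r = 10 mm, L = 197 mm, e = 7 mm; θ ← 0°
rotate_crank_by(+39°): θ ← 0° +39° = 39°
rotate_crank_by(-78°): θ ← 39° -78° = -39°
rotate_crank_by(-49°): θ ← -39° -49° = -88°
rotate_crank_by(+79°): θ ← -88° +79° = -9°
crank pin P = (r cos θ, r sin θ) = (9.876883, -1.564345)
h = r sin θ − e = -1.564345 − 7 = -8.564345
x = r cos θ + √(L² − h²) = 9.876883 + √(38809.0 − 73.3480) = 9.876883 + 196.813750 = 206.690633

206.6906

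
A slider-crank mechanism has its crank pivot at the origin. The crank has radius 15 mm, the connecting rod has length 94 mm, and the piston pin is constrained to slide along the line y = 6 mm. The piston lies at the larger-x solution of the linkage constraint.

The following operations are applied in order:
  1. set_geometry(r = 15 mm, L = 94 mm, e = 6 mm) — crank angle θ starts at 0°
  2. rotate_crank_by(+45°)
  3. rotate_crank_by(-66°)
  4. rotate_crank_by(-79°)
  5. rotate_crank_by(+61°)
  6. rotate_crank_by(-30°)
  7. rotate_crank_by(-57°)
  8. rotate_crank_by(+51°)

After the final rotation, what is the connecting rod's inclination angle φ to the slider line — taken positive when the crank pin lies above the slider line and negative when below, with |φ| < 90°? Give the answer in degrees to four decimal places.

set_geometry: r = 15 mm, L = 94 mm, e = 6 mm; θ ← 0°
rotate_crank_by(+45°): θ ← 0° +45° = 45°
rotate_crank_by(-66°): θ ← 45° -66° = -21°
rotate_crank_by(-79°): θ ← -21° -79° = -100°
rotate_crank_by(+61°): θ ← -100° +61° = -39°
rotate_crank_by(-30°): θ ← -39° -30° = -69°
rotate_crank_by(-57°): θ ← -69° -57° = -126°
rotate_crank_by(+51°): θ ← -126° +51° = -75°
crank pin P = (r cos θ, r sin θ) = (3.882286, -14.488887)
h = r sin θ − e = -14.488887 − 6 = -20.488887
sin φ = h / L = -20.488887 / 94 = -0.21796689
φ = arcsin(-0.21796689) = -12.589647°

-12.5896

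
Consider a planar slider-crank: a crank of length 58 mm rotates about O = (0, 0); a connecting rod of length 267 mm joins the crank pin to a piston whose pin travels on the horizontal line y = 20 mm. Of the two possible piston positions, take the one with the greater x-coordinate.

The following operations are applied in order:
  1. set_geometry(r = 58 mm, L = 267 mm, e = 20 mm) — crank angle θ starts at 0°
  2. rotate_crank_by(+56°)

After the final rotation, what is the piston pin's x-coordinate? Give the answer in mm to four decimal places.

297.9521

set_geometry: r = 58 mm, L = 267 mm, e = 20 mm; θ ← 0°
rotate_crank_by(+56°): θ ← 0° +56° = 56°
crank pin P = (r cos θ, r sin θ) = (32.433188, 48.084179)
h = r sin θ − e = 48.084179 − 20 = 28.084179
x = r cos θ + √(L² − h²) = 32.433188 + √(71289.0 − 788.7211) = 32.433188 + 265.518886 = 297.952075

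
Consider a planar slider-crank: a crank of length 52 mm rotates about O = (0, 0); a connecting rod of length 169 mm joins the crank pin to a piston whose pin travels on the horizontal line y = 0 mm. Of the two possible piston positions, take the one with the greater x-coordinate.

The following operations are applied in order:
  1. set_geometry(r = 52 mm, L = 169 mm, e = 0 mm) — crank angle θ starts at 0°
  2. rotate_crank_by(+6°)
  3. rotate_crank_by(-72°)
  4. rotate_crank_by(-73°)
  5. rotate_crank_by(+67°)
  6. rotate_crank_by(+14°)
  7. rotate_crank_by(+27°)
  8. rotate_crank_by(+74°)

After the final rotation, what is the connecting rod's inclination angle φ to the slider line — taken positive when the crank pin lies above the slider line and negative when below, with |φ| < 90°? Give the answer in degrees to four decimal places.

set_geometry: r = 52 mm, L = 169 mm, e = 0 mm; θ ← 0°
rotate_crank_by(+6°): θ ← 0° +6° = 6°
rotate_crank_by(-72°): θ ← 6° -72° = -66°
rotate_crank_by(-73°): θ ← -66° -73° = -139°
rotate_crank_by(+67°): θ ← -139° +67° = -72°
rotate_crank_by(+14°): θ ← -72° +14° = -58°
rotate_crank_by(+27°): θ ← -58° +27° = -31°
rotate_crank_by(+74°): θ ← -31° +74° = 43°
crank pin P = (r cos θ, r sin θ) = (38.030392, 35.463915)
h = r sin θ − e = 35.463915 − 0 = 35.463915
sin φ = h / L = 35.463915 / 169 = 0.20984565
φ = arcsin(0.20984565) = 12.113307°

12.1133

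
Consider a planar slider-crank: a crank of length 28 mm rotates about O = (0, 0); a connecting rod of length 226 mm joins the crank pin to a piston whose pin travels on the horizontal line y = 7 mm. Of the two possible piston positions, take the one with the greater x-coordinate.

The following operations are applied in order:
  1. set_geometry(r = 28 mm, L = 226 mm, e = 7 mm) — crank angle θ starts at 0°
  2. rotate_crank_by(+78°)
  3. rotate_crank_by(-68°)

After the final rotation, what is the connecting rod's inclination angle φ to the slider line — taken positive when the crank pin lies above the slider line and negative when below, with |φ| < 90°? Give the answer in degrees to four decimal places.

-0.5420

set_geometry: r = 28 mm, L = 226 mm, e = 7 mm; θ ← 0°
rotate_crank_by(+78°): θ ← 0° +78° = 78°
rotate_crank_by(-68°): θ ← 78° -68° = 10°
crank pin P = (r cos θ, r sin θ) = (27.574617, 4.862149)
h = r sin θ − e = 4.862149 − 7 = -2.137851
sin φ = h / L = -2.137851 / 226 = -0.00945952
φ = arcsin(-0.00945952) = -0.541999°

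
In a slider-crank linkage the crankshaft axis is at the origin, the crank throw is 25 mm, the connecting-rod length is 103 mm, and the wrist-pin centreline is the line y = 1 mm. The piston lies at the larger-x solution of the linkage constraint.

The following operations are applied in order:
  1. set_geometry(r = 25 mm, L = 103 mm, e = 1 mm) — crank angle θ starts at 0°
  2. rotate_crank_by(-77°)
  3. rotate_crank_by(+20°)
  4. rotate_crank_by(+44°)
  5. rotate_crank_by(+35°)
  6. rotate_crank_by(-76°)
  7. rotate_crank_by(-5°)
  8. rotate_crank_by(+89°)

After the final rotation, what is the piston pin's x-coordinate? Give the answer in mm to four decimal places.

set_geometry: r = 25 mm, L = 103 mm, e = 1 mm; θ ← 0°
rotate_crank_by(-77°): θ ← 0° -77° = -77°
rotate_crank_by(+20°): θ ← -77° +20° = -57°
rotate_crank_by(+44°): θ ← -57° +44° = -13°
rotate_crank_by(+35°): θ ← -13° +35° = 22°
rotate_crank_by(-76°): θ ← 22° -76° = -54°
rotate_crank_by(-5°): θ ← -54° -5° = -59°
rotate_crank_by(+89°): θ ← -59° +89° = 30°
crank pin P = (r cos θ, r sin θ) = (21.650635, 12.500000)
h = r sin θ − e = 12.500000 − 1 = 11.500000
x = r cos θ + √(L² − h²) = 21.650635 + √(10609.0 − 132.2500) = 21.650635 + 102.355996 = 124.006631

124.0066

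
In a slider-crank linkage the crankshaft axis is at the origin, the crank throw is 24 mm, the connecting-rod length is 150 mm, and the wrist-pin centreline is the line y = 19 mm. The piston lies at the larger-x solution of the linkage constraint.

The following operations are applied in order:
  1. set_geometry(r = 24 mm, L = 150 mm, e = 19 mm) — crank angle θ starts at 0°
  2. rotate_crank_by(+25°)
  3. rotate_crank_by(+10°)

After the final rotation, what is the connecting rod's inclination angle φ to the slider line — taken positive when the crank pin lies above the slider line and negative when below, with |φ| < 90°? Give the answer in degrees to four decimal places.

set_geometry: r = 24 mm, L = 150 mm, e = 19 mm; θ ← 0°
rotate_crank_by(+25°): θ ← 0° +25° = 25°
rotate_crank_by(+10°): θ ← 25° +10° = 35°
crank pin P = (r cos θ, r sin θ) = (19.659649, 13.765834)
h = r sin θ − e = 13.765834 − 19 = -5.234166
sin φ = h / L = -5.234166 / 150 = -0.03489444
φ = arcsin(-0.03489444) = -1.999710°

-1.9997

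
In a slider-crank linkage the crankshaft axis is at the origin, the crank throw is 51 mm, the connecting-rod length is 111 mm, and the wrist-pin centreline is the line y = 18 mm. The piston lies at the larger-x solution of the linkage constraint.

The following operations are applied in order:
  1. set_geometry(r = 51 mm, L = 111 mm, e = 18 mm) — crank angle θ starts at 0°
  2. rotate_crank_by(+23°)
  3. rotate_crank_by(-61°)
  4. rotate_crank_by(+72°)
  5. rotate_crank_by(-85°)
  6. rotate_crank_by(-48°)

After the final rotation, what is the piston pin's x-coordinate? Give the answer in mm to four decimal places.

79.4647

set_geometry: r = 51 mm, L = 111 mm, e = 18 mm; θ ← 0°
rotate_crank_by(+23°): θ ← 0° +23° = 23°
rotate_crank_by(-61°): θ ← 23° -61° = -38°
rotate_crank_by(+72°): θ ← -38° +72° = 34°
rotate_crank_by(-85°): θ ← 34° -85° = -51°
rotate_crank_by(-48°): θ ← -51° -48° = -99°
crank pin P = (r cos θ, r sin θ) = (-7.978158, -50.372105)
h = r sin θ − e = -50.372105 − 18 = -68.372105
x = r cos θ + √(L² − h²) = -7.978158 + √(12321.0 − 4674.7448) = -7.978158 + 87.442868 = 79.464711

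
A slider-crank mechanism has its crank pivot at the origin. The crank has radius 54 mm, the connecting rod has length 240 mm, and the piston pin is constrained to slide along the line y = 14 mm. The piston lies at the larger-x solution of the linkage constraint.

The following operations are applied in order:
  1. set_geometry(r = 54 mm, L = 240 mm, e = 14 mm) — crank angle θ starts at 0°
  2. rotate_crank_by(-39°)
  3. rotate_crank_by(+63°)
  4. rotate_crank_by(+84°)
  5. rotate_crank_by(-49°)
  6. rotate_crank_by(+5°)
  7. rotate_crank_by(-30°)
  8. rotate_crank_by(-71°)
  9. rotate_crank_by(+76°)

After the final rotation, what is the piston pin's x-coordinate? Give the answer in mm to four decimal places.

281.1325

set_geometry: r = 54 mm, L = 240 mm, e = 14 mm; θ ← 0°
rotate_crank_by(-39°): θ ← 0° -39° = -39°
rotate_crank_by(+63°): θ ← -39° +63° = 24°
rotate_crank_by(+84°): θ ← 24° +84° = 108°
rotate_crank_by(-49°): θ ← 108° -49° = 59°
rotate_crank_by(+5°): θ ← 59° +5° = 64°
rotate_crank_by(-30°): θ ← 64° -30° = 34°
rotate_crank_by(-71°): θ ← 34° -71° = -37°
rotate_crank_by(+76°): θ ← -37° +76° = 39°
crank pin P = (r cos θ, r sin θ) = (41.965882, 33.983301)
h = r sin θ − e = 33.983301 − 14 = 19.983301
x = r cos θ + √(L² − h²) = 41.965882 + √(57600.0 − 399.3323) = 41.965882 + 239.166611 = 281.132493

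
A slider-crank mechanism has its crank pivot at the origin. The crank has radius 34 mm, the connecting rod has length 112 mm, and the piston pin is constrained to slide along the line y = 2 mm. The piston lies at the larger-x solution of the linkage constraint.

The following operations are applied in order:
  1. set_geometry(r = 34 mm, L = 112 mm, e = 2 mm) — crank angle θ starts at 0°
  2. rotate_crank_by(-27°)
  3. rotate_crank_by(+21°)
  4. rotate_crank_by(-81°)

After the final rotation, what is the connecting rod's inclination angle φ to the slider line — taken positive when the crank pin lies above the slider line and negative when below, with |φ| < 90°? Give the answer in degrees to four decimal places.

set_geometry: r = 34 mm, L = 112 mm, e = 2 mm; θ ← 0°
rotate_crank_by(-27°): θ ← 0° -27° = -27°
rotate_crank_by(+21°): θ ← -27° +21° = -6°
rotate_crank_by(-81°): θ ← -6° -81° = -87°
crank pin P = (r cos θ, r sin θ) = (1.779423, -33.953404)
h = r sin θ − e = -33.953404 − 2 = -35.953404
sin φ = h / L = -35.953404 / 112 = -0.32101254
φ = arcsin(-0.32101254) = -18.724170°

-18.7242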